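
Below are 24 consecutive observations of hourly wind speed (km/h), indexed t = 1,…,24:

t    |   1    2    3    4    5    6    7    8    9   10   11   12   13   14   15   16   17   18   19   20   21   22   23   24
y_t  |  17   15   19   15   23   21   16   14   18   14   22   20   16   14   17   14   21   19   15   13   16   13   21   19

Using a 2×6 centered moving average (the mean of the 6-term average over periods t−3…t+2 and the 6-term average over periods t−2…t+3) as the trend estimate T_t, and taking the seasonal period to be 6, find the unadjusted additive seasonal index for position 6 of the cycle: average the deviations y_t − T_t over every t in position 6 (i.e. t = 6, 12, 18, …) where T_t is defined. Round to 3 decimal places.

2.806

Season position 6 occurs at t = 6, 12, 18 (where T_t is defined).
t=6: T_6 = 17.91667; y_6 − T_6 = 21 − 17.91667 = 3.08333
t=12: T_12 = 17.25000; y_12 − T_12 = 20 − 17.25000 = 2.75000
t=18: T_18 = 16.41667; y_18 − T_18 = 19 − 16.41667 = 2.58333
Mean deviation: (3.08333 + 2.75000 + 2.58333) / 3 = 2.806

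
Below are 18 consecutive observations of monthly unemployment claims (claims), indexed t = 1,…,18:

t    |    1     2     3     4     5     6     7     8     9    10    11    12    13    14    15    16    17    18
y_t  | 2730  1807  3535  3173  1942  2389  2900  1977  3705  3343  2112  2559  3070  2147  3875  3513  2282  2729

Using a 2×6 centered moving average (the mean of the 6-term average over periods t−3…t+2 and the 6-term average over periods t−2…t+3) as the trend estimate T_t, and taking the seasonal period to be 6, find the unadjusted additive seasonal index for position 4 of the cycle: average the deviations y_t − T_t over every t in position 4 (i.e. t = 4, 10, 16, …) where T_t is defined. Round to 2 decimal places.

Season position 4 occurs at t = 4, 10 (where T_t is defined).
t=4: T_4 = 2610.1667; y_4 − T_4 = 3173 − 2610.1667 = 562.8333
t=10: T_10 = 2780.1667; y_10 − T_10 = 3343 − 2780.1667 = 562.8333
Mean deviation: (562.8333 + 562.8333) / 2 = 562.83

562.83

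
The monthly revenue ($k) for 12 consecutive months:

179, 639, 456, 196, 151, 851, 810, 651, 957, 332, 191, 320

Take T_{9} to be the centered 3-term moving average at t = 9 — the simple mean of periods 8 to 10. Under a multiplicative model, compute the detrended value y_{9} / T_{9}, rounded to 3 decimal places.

Trend T_9 = (651 + 957 + 332) / 3 = 1940/3 = 646.66667
Ratio to trend: 957 / 646.66667 = 1.480

1.480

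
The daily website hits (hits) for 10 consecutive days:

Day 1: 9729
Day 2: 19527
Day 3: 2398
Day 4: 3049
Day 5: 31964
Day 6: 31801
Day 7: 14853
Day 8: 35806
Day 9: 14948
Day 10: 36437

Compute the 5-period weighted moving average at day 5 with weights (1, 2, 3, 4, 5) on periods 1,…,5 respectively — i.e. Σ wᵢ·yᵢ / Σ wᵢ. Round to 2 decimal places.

Weighted sum: 1·9729 + 2·19527 + 3·2398 + 4·3049 + 5·31964 = 9729 + 39054 + 7194 + 12196 + 159820 = 227993
Weight total: 1 + 2 + 3 + 4 + 5 = 15
WMA = 227993 / 15 = 15199.53

15199.53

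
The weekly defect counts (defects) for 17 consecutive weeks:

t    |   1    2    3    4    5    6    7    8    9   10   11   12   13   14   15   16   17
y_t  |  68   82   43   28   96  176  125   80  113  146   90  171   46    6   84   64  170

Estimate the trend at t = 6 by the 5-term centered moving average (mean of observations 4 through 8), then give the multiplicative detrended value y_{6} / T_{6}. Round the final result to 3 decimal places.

1.743

Trend T_6 = (28 + 96 + 176 + 125 + 80) / 5 = 505/5 = 101.00000
Ratio to trend: 176 / 101.00000 = 1.743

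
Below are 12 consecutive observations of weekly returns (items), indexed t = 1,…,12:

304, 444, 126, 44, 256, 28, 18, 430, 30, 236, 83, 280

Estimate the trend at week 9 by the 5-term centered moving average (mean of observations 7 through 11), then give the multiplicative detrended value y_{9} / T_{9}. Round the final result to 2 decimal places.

0.19

Trend T_9 = (18 + 430 + 30 + 236 + 83) / 5 = 797/5 = 159.4000
Ratio to trend: 30 / 159.4000 = 0.19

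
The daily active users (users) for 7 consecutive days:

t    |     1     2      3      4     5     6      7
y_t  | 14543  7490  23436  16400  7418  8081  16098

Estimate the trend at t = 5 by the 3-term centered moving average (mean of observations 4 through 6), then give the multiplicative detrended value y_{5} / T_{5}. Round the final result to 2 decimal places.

0.70

Trend T_5 = (16400 + 7418 + 8081) / 3 = 31899/3 = 10633.0000
Ratio to trend: 7418 / 10633.0000 = 0.70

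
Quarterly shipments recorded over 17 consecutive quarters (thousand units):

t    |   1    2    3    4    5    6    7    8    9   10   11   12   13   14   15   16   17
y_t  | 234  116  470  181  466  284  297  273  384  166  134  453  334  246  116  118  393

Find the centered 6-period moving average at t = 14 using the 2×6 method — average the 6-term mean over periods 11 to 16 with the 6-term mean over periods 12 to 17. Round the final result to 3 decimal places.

255.083

Sum over 11–16: 134 + 453 + 334 + 246 + 116 + 118 = 1401
Sum over 12–17: 453 + 334 + 246 + 116 + 118 + 393 = 1660
CMA at t=14 = (1401 + 1660) / (2·6) = 3061 / 12 = 255.083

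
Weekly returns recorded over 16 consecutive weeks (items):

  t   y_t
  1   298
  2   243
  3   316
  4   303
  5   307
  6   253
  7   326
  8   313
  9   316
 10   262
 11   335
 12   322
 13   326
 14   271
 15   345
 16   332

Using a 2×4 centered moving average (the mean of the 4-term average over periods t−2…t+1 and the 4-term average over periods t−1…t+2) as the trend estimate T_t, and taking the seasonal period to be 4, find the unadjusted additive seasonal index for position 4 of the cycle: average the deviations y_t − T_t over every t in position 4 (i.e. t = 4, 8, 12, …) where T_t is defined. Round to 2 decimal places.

9.67

Season position 4 occurs at t = 4, 8, 12 (where T_t is defined).
t=4: T_4 = 293.5000; y_4 − T_4 = 303 − 293.5000 = 9.5000
t=8: T_8 = 303.1250; y_8 − T_8 = 313 − 303.1250 = 9.8750
t=12: T_12 = 312.3750; y_12 − T_12 = 322 − 312.3750 = 9.6250
Mean deviation: (9.5000 + 9.8750 + 9.6250) / 3 = 9.67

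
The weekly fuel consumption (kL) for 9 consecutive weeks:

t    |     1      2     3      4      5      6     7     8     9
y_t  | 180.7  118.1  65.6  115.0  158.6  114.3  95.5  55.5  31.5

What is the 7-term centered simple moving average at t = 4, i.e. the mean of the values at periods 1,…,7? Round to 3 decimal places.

121.114

Sum of periods 1–7: 180.7 + 118.1 + 65.6 + 115.0 + 158.6 + 114.3 + 95.5 = 847.8
Divide by 7: 847.8 / 7 = 121.114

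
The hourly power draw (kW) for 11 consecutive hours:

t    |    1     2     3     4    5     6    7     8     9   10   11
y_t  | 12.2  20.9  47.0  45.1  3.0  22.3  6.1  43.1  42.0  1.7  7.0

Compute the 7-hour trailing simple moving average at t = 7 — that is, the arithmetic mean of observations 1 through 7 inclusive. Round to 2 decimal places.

22.37

Sum of periods 1–7: 12.2 + 20.9 + 47.0 + 45.1 + 3.0 + 22.3 + 6.1 = 156.6
Divide by 7: 156.6 / 7 = 22.37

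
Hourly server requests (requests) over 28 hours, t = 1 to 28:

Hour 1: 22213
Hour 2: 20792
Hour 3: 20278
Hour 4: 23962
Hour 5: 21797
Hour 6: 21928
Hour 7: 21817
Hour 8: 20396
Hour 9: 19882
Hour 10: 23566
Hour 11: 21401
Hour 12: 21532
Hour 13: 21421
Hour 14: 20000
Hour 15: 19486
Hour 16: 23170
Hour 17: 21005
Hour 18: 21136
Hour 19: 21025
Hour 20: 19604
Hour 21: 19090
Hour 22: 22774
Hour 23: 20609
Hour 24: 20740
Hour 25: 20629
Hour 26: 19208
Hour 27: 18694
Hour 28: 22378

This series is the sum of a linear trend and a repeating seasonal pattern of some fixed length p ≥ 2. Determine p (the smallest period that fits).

6

First differences y_{t+1} − y_t: -1421, -514, 3684, -2165, 131, -111, -1421, -514, 3684, -2165, 131, -111, -1421, -514, …
The difference pattern repeats every 6 terms and not for any smaller step, so p = 6.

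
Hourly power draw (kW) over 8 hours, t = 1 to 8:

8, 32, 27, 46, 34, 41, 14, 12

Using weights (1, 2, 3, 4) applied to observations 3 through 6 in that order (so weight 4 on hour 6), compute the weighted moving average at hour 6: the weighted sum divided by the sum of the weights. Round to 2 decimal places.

38.50

Weighted sum: 1·27 + 2·46 + 3·34 + 4·41 = 27 + 92 + 102 + 164 = 385
Weight total: 1 + 2 + 3 + 4 = 10
WMA = 385 / 10 = 38.50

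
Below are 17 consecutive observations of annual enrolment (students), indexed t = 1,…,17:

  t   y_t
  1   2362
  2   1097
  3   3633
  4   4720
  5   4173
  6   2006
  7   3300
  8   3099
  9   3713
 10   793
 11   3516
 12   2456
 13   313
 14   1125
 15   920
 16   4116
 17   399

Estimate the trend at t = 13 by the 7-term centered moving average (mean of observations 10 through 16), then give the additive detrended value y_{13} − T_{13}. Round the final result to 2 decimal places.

Trend T_13 = (793 + 3516 + 2456 + 313 + 1125 + 920 + 4116) / 7 = 13239/7 = 1891.2857
Detrended value: 313 − 1891.2857 = -1578.29

-1578.29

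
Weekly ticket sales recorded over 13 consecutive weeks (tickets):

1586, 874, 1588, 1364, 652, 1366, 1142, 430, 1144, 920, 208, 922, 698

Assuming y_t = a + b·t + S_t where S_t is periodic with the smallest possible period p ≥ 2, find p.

3

First differences y_{t+1} − y_t: -712, 714, -224, -712, 714, -224, -712, 714, …
The difference pattern repeats every 3 terms and not for any smaller step, so p = 3.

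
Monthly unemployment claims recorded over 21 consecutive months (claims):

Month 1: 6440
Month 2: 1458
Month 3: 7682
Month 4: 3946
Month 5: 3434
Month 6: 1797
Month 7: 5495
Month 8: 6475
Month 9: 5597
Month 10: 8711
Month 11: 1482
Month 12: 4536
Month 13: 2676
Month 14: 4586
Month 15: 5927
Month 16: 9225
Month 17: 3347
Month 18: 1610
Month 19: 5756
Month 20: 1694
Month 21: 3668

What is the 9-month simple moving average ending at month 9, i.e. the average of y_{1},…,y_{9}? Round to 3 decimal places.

4702.667

Sum of periods 1–9: 6440 + 1458 + 7682 + 3946 + 3434 + 1797 + 5495 + 6475 + 5597 = 42324
Divide by 9: 42324 / 9 = 4702.667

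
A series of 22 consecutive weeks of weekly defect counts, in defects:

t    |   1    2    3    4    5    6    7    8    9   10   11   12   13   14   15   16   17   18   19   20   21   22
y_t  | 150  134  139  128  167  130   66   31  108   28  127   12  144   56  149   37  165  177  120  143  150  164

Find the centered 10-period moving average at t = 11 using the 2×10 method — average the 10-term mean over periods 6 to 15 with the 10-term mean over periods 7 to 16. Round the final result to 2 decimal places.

80.45

Sum over 6–15: 130 + 66 + 31 + 108 + 28 + 127 + 12 + 144 + 56 + 149 = 851
Sum over 7–16: 66 + 31 + 108 + 28 + 127 + 12 + 144 + 56 + 149 + 37 = 758
CMA at t=11 = (851 + 758) / (2·10) = 1609 / 20 = 80.45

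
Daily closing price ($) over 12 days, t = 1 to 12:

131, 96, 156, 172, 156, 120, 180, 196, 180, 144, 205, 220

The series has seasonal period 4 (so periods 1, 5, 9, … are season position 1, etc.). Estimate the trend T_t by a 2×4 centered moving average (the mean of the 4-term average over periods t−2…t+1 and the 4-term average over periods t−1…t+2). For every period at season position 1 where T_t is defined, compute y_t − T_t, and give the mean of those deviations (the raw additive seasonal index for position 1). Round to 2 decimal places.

1.94

Season position 1 occurs at t = 5, 9 (where T_t is defined).
t=5: T_5 = 154.0000; y_5 − T_5 = 156 − 154.0000 = 2.0000
t=9: T_9 = 178.1250; y_9 − T_9 = 180 − 178.1250 = 1.8750
Mean deviation: (2.0000 + 1.8750) / 2 = 1.94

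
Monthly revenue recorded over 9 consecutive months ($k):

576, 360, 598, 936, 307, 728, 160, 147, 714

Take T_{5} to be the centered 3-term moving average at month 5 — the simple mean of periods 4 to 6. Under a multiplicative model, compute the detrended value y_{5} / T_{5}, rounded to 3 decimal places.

0.467

Trend T_5 = (936 + 307 + 728) / 3 = 1971/3 = 657.00000
Ratio to trend: 307 / 657.00000 = 0.467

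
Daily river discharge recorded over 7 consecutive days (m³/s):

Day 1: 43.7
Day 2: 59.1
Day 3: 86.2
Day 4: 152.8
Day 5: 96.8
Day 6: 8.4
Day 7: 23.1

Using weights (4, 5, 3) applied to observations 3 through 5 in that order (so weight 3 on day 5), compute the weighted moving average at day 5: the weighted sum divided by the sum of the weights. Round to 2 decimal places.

116.60

Weighted sum: 4·86.2 + 5·152.8 + 3·96.8 = 344.8 + 764.0 + 290.4 = 1399.2
Weight total: 4 + 5 + 3 = 12
WMA = 1399.2 / 12 = 116.60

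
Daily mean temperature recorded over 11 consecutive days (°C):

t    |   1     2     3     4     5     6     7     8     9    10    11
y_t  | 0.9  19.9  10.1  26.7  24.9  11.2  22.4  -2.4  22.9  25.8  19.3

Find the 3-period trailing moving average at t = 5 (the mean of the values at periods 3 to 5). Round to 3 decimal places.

20.567

Sum of periods 3–5: 10.1 + 26.7 + 24.9 = 61.7
Divide by 3: 61.7 / 3 = 20.567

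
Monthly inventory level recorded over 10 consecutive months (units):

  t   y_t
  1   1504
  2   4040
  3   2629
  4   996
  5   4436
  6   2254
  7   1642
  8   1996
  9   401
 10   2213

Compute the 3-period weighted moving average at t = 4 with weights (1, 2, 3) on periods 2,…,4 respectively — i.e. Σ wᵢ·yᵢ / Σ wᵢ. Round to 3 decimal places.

Weighted sum: 1·4040 + 2·2629 + 3·996 = 4040 + 5258 + 2988 = 12286
Weight total: 1 + 2 + 3 = 6
WMA = 12286 / 6 = 2047.667

2047.667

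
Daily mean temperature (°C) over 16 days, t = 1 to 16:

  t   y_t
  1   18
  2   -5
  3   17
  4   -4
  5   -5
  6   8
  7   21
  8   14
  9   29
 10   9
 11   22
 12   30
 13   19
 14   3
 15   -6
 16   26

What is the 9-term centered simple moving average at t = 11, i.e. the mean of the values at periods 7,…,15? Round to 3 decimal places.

Sum of periods 7–15: 21 + 14 + 29 + 9 + 22 + 30 + 19 + 3 + (-6) = 141
Divide by 9: 141 / 9 = 15.667

15.667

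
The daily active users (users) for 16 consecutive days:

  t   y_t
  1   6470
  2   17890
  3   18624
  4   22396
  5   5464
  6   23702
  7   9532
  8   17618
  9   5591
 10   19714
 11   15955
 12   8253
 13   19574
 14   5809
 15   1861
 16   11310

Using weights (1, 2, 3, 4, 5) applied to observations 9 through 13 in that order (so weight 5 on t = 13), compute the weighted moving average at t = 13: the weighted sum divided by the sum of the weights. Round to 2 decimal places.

14917.73

Weighted sum: 1·5591 + 2·19714 + 3·15955 + 4·8253 + 5·19574 = 5591 + 39428 + 47865 + 33012 + 97870 = 223766
Weight total: 1 + 2 + 3 + 4 + 5 = 15
WMA = 223766 / 15 = 14917.73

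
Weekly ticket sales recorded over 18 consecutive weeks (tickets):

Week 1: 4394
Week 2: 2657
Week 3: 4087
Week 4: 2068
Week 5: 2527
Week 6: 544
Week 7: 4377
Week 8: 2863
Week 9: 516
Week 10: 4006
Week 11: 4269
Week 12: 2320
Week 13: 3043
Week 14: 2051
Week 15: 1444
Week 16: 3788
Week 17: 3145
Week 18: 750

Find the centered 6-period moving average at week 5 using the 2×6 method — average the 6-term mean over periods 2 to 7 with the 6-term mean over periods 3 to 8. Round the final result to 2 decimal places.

2727.17

Sum over 2–7: 2657 + 4087 + 2068 + 2527 + 544 + 4377 = 16260
Sum over 3–8: 4087 + 2068 + 2527 + 544 + 4377 + 2863 = 16466
CMA at t=5 = (16260 + 16466) / (2·6) = 32726 / 12 = 2727.17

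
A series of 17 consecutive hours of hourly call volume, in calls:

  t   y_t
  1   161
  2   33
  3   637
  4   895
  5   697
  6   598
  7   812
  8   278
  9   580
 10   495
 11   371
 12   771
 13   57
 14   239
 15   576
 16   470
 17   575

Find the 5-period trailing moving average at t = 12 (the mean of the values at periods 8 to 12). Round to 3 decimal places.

Sum of periods 8–12: 278 + 580 + 495 + 371 + 771 = 2495
Divide by 5: 2495 / 5 = 499.000

499.000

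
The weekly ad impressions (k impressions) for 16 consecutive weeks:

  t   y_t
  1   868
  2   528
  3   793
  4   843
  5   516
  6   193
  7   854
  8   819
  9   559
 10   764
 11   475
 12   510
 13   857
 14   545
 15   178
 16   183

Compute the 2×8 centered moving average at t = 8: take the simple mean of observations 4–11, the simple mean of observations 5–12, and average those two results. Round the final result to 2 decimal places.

607.06

Sum over 4–11: 843 + 516 + 193 + 854 + 819 + 559 + 764 + 475 = 5023
Sum over 5–12: 516 + 193 + 854 + 819 + 559 + 764 + 475 + 510 = 4690
CMA at t=8 = (5023 + 4690) / (2·8) = 9713 / 16 = 607.06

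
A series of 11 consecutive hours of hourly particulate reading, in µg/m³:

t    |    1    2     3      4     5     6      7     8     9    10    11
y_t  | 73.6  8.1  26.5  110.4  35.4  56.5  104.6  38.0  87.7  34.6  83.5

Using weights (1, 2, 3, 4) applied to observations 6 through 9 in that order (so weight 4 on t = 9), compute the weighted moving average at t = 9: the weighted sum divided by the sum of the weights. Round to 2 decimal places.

Weighted sum: 1·56.5 + 2·104.6 + 3·38.0 + 4·87.7 = 56.5 + 209.2 + 114.0 + 350.8 = 730.5
Weight total: 1 + 2 + 3 + 4 = 10
WMA = 730.5 / 10 = 73.05

73.05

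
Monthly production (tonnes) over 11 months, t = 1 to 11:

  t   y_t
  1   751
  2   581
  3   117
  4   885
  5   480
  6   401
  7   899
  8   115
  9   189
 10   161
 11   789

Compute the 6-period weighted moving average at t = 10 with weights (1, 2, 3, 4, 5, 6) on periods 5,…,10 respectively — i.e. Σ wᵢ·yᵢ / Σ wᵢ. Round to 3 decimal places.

Weighted sum: 1·480 + 2·401 + 3·899 + 4·115 + 5·189 + 6·161 = 480 + 802 + 2697 + 460 + 945 + 966 = 6350
Weight total: 1 + 2 + 3 + 4 + 5 + 6 = 21
WMA = 6350 / 21 = 302.381

302.381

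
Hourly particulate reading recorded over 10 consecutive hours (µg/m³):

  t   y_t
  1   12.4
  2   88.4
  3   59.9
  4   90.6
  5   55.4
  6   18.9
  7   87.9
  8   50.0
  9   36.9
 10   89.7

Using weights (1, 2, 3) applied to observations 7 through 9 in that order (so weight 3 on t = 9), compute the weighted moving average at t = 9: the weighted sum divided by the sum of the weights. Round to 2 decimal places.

Weighted sum: 1·87.9 + 2·50.0 + 3·36.9 = 87.9 + 100.0 + 110.7 = 298.6
Weight total: 1 + 2 + 3 = 6
WMA = 298.6 / 6 = 49.77

49.77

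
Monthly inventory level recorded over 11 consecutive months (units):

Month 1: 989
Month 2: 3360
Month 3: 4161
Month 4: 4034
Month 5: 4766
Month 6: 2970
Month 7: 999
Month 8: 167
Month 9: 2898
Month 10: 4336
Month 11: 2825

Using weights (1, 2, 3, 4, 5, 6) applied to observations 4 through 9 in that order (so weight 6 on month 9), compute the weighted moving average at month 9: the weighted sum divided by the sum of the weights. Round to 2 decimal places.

2128.33

Weighted sum: 1·4034 + 2·4766 + 3·2970 + 4·999 + 5·167 + 6·2898 = 4034 + 9532 + 8910 + 3996 + 835 + 17388 = 44695
Weight total: 1 + 2 + 3 + 4 + 5 + 6 = 21
WMA = 44695 / 21 = 2128.33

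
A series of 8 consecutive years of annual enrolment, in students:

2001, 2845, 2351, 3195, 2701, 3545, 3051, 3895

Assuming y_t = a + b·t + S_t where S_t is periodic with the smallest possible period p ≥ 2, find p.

2

First differences y_{t+1} − y_t: 844, -494, 844, -494, 844, -494, …
The difference pattern repeats every 2 terms and not for any smaller step, so p = 2.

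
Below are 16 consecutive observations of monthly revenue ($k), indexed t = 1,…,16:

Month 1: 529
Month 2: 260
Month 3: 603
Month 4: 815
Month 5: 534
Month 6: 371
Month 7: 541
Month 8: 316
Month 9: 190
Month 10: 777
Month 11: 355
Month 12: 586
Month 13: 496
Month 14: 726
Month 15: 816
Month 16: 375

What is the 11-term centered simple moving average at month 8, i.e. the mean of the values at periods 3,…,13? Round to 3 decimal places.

507.636

Sum of periods 3–13: 603 + 815 + 534 + 371 + 541 + 316 + 190 + 777 + 355 + 586 + 496 = 5584
Divide by 11: 5584 / 11 = 507.636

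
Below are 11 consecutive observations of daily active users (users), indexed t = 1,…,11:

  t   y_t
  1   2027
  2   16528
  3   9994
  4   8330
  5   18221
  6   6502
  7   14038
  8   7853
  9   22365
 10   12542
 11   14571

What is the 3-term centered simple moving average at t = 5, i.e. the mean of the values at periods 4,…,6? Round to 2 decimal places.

11017.67

Sum of periods 4–6: 8330 + 18221 + 6502 = 33053
Divide by 3: 33053 / 3 = 11017.67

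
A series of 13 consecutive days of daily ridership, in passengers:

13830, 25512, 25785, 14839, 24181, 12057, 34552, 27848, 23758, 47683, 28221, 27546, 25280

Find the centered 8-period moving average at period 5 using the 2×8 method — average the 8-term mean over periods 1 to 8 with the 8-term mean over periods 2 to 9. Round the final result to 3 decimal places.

22946.000

Sum over 1–8: 13830 + 25512 + 25785 + 14839 + 24181 + 12057 + 34552 + 27848 = 178604
Sum over 2–9: 25512 + 25785 + 14839 + 24181 + 12057 + 34552 + 27848 + 23758 = 188532
CMA at t=5 = (178604 + 188532) / (2·8) = 367136 / 16 = 22946.000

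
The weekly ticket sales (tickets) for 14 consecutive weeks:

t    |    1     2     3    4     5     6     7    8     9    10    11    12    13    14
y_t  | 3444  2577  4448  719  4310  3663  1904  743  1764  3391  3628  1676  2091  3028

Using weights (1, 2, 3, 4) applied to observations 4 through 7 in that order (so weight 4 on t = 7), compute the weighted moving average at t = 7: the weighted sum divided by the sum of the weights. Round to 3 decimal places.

2794.400

Weighted sum: 1·719 + 2·4310 + 3·3663 + 4·1904 = 719 + 8620 + 10989 + 7616 = 27944
Weight total: 1 + 2 + 3 + 4 = 10
WMA = 27944 / 10 = 2794.400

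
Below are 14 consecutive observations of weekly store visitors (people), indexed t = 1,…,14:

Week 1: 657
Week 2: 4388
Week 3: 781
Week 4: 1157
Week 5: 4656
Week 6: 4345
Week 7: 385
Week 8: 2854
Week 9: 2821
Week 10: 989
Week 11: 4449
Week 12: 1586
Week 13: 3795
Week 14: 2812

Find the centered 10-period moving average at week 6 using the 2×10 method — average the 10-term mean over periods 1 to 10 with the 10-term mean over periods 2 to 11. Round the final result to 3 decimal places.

Sum over 1–10: 657 + 4388 + 781 + 1157 + 4656 + 4345 + 385 + 2854 + 2821 + 989 = 23033
Sum over 2–11: 4388 + 781 + 1157 + 4656 + 4345 + 385 + 2854 + 2821 + 989 + 4449 = 26825
CMA at t=6 = (23033 + 26825) / (2·10) = 49858 / 20 = 2492.900

2492.900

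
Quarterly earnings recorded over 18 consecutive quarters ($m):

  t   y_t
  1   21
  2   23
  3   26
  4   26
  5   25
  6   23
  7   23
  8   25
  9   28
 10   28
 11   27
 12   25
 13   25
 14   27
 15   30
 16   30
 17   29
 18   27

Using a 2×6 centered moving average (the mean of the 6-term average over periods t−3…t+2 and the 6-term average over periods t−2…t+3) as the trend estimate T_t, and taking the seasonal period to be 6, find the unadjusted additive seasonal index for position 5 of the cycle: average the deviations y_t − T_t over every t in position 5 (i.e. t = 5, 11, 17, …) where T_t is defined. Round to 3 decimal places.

Season position 5 occurs at t = 5, 11 (where T_t is defined).
t=5: T_5 = 24.50000; y_5 − T_5 = 25 − 24.50000 = 0.50000
t=11: T_11 = 26.50000; y_11 − T_11 = 27 − 26.50000 = 0.50000
Mean deviation: (0.50000 + 0.50000) / 2 = 0.500

0.500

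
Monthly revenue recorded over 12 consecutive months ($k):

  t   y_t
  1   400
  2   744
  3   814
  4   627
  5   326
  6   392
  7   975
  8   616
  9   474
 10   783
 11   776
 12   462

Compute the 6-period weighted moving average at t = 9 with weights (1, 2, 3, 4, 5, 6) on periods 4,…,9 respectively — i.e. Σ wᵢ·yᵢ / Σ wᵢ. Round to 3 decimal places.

Weighted sum: 1·627 + 2·326 + 3·392 + 4·975 + 5·616 + 6·474 = 627 + 652 + 1176 + 3900 + 3080 + 2844 = 12279
Weight total: 1 + 2 + 3 + 4 + 5 + 6 = 21
WMA = 12279 / 21 = 584.714

584.714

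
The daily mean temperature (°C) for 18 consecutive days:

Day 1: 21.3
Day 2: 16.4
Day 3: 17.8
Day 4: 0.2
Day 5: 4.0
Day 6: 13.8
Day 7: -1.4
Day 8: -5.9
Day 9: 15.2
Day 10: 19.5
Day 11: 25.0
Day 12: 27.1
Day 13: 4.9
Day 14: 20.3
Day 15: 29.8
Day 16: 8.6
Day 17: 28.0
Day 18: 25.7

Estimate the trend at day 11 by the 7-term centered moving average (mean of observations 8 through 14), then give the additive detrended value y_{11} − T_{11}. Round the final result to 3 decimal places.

9.843

Trend T_11 = ((-5.9) + 15.2 + 19.5 + 25.0 + 27.1 + 4.9 + 20.3) / 7 = 106.1/7 = 15.15714
Detrended value: 25.0 − 15.15714 = 9.843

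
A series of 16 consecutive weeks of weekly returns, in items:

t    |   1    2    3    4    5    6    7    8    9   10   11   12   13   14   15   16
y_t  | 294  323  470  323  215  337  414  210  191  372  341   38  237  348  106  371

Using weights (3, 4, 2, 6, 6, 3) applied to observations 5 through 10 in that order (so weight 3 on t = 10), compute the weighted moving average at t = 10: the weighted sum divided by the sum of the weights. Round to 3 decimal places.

Weighted sum: 3·215 + 4·337 + 2·414 + 6·210 + 6·191 + 3·372 = 645 + 1348 + 828 + 1260 + 1146 + 1116 = 6343
Weight total: 3 + 4 + 2 + 6 + 6 + 3 = 24
WMA = 6343 / 24 = 264.292

264.292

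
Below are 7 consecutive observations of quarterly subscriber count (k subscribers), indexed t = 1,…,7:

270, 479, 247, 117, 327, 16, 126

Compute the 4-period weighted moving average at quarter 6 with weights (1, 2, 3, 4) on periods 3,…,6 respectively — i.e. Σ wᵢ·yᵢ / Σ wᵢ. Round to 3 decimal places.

Weighted sum: 1·247 + 2·117 + 3·327 + 4·16 = 247 + 234 + 981 + 64 = 1526
Weight total: 1 + 2 + 3 + 4 = 10
WMA = 1526 / 10 = 152.600

152.600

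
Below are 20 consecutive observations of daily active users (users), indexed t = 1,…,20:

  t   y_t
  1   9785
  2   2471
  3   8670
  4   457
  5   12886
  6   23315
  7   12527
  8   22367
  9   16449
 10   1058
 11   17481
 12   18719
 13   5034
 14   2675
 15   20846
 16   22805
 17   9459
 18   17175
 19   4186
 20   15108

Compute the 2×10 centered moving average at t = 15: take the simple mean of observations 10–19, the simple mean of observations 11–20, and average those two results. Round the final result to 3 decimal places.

Sum over 10–19: 1058 + 17481 + 18719 + 5034 + 2675 + 20846 + 22805 + 9459 + 17175 + 4186 = 119438
Sum over 11–20: 17481 + 18719 + 5034 + 2675 + 20846 + 22805 + 9459 + 17175 + 4186 + 15108 = 133488
CMA at t=15 = (119438 + 133488) / (2·10) = 252926 / 20 = 12646.300

12646.300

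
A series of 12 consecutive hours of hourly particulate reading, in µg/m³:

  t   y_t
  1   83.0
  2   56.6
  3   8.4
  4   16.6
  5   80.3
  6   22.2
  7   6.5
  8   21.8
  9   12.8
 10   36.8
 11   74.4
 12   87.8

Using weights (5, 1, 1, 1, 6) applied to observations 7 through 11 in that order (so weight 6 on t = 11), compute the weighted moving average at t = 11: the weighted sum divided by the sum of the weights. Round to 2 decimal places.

Weighted sum: 5·6.5 + 1·21.8 + 1·12.8 + 1·36.8 + 6·74.4 = 32.5 + 21.8 + 12.8 + 36.8 + 446.4 = 550.3
Weight total: 5 + 1 + 1 + 1 + 6 = 14
WMA = 550.3 / 14 = 39.31

39.31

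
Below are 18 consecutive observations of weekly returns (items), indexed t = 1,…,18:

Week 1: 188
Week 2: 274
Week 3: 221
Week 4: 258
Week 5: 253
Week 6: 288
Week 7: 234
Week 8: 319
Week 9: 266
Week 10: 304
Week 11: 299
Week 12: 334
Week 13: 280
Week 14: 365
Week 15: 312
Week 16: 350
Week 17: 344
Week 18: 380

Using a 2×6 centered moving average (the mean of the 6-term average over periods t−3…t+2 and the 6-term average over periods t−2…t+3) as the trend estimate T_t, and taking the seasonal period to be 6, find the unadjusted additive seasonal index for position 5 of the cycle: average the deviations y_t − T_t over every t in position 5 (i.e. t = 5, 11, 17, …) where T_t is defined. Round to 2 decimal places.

-5.29

Season position 5 occurs at t = 5, 11 (where T_t is defined).
t=5: T_5 = 258.4167; y_5 − T_5 = 253 − 258.4167 = -5.4167
t=11: T_11 = 304.1667; y_11 − T_11 = 299 − 304.1667 = -5.1667
Mean deviation: (-5.4167 + -5.1667) / 2 = -5.29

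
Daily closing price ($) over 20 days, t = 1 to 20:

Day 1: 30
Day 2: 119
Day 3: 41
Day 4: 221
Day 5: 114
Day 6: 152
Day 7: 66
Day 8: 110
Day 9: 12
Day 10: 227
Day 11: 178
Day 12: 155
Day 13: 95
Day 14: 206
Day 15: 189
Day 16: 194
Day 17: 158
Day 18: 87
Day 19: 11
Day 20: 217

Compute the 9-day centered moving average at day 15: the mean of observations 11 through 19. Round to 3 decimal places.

141.444

Sum of periods 11–19: 178 + 155 + 95 + 206 + 189 + 194 + 158 + 87 + 11 = 1273
Divide by 9: 1273 / 9 = 141.444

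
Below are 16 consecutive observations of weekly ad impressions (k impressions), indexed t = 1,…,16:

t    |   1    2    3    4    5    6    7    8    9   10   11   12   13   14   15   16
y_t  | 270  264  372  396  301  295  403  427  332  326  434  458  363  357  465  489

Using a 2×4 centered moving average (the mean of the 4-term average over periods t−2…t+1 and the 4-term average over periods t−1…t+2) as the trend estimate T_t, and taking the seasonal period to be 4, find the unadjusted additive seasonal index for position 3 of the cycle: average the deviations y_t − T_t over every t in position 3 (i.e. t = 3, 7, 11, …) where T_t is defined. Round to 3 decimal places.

Season position 3 occurs at t = 3, 7, 11 (where T_t is defined).
t=3: T_3 = 329.37500; y_3 − T_3 = 372 − 329.37500 = 42.62500
t=7: T_7 = 360.37500; y_7 − T_7 = 403 − 360.37500 = 42.62500
t=11: T_11 = 391.37500; y_11 − T_11 = 434 − 391.37500 = 42.62500
Mean deviation: (42.62500 + 42.62500 + 42.62500) / 3 = 42.625

42.625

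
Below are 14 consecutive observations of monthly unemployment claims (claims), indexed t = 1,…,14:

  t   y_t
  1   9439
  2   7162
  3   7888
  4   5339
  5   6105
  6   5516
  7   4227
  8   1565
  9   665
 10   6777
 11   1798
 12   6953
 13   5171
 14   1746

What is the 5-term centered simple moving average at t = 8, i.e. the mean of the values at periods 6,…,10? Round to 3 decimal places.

Sum of periods 6–10: 5516 + 4227 + 1565 + 665 + 6777 = 18750
Divide by 5: 18750 / 5 = 3750.000

3750.000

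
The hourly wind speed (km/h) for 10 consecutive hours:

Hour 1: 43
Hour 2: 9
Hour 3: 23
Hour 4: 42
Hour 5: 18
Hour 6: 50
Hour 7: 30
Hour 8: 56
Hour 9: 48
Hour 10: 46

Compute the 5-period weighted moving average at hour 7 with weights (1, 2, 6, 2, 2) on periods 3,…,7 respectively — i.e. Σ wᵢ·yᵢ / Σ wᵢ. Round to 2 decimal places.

Weighted sum: 1·23 + 2·42 + 6·18 + 2·50 + 2·30 = 23 + 84 + 108 + 100 + 60 = 375
Weight total: 1 + 2 + 6 + 2 + 2 = 13
WMA = 375 / 13 = 28.85

28.85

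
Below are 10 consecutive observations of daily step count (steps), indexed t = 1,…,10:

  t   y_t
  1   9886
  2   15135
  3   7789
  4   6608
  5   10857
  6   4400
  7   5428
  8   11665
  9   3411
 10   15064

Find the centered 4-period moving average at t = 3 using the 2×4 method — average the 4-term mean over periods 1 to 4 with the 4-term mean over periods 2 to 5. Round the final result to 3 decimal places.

9975.875

Sum over 1–4: 9886 + 15135 + 7789 + 6608 = 39418
Sum over 2–5: 15135 + 7789 + 6608 + 10857 = 40389
CMA at t=3 = (39418 + 40389) / (2·4) = 79807 / 8 = 9975.875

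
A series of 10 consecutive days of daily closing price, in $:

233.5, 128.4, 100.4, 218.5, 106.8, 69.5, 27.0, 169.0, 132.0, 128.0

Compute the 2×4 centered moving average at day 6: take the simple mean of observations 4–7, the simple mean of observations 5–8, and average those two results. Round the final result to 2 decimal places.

99.26

Sum over 4–7: 218.5 + 106.8 + 69.5 + 27.0 = 421.8
Sum over 5–8: 106.8 + 69.5 + 27.0 + 169.0 = 372.3
CMA at t=6 = (421.8 + 372.3) / (2·4) = 794.1 / 8 = 99.26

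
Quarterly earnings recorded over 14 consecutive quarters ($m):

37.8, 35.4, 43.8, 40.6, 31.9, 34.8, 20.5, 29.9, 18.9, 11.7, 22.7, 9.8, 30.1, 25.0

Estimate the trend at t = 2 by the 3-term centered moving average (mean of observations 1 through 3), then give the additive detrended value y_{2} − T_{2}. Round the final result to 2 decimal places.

-3.60

Trend T_2 = (37.8 + 35.4 + 43.8) / 3 = 117.0/3 = 39.0000
Detrended value: 35.4 − 39.0000 = -3.60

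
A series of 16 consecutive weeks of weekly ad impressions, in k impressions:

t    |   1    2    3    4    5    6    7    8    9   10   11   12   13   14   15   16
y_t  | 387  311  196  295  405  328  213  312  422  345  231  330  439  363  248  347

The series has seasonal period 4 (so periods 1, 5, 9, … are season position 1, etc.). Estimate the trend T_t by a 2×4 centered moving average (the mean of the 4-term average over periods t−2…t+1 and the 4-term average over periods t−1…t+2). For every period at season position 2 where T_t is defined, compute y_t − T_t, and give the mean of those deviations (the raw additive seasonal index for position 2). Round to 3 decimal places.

Season position 2 occurs at t = 6, 10, 14 (where T_t is defined).
t=6: T_6 = 312.37500; y_6 − T_6 = 328 − 312.37500 = 15.62500
t=10: T_10 = 329.75000; y_10 − T_10 = 345 − 329.75000 = 15.25000
t=14: T_14 = 347.12500; y_14 − T_14 = 363 − 347.12500 = 15.87500
Mean deviation: (15.62500 + 15.25000 + 15.87500) / 3 = 15.583

15.583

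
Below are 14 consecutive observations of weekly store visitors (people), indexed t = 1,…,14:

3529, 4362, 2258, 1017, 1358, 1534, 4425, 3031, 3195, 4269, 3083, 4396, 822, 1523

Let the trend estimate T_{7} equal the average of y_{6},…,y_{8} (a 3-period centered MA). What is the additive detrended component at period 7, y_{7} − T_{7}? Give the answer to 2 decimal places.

1428.33

Trend T_7 = (1534 + 4425 + 3031) / 3 = 8990/3 = 2996.6667
Detrended value: 4425 − 2996.6667 = 1428.33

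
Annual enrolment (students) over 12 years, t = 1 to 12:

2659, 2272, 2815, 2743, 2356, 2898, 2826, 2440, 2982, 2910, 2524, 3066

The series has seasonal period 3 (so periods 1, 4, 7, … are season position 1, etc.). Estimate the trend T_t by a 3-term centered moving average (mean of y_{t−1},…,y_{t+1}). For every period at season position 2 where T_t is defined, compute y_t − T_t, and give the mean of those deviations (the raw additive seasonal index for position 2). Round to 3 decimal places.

-309.583

Season position 2 occurs at t = 2, 5, 8, 11 (where T_t is defined).
t=2: T_2 = 2582.00000; y_2 − T_2 = 2272 − 2582.00000 = -310.00000
t=5: T_5 = 2665.66667; y_5 − T_5 = 2356 − 2665.66667 = -309.66667
t=8: T_8 = 2749.33333; y_8 − T_8 = 2440 − 2749.33333 = -309.33333
t=11: T_11 = 2833.33333; y_11 − T_11 = 2524 − 2833.33333 = -309.33333
Mean deviation: (-310.00000 + -309.66667 + -309.33333 + -309.33333) / 4 = -309.583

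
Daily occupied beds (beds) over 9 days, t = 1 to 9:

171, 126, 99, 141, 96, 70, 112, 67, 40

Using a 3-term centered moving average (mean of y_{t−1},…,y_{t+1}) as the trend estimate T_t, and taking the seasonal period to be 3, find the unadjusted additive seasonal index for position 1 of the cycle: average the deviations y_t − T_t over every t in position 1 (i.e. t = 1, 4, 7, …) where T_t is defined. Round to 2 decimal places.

Season position 1 occurs at t = 4, 7 (where T_t is defined).
t=4: T_4 = 112.0000; y_4 − T_4 = 141 − 112.0000 = 29.0000
t=7: T_7 = 83.0000; y_7 − T_7 = 112 − 83.0000 = 29.0000
Mean deviation: (29.0000 + 29.0000) / 2 = 29.00

29.00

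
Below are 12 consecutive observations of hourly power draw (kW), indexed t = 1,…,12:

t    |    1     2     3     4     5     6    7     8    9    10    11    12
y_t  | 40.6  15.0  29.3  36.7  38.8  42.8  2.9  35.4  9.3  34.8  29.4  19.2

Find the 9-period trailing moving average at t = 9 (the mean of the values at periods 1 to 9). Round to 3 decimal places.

Sum of periods 1–9: 40.6 + 15.0 + 29.3 + 36.7 + 38.8 + 42.8 + 2.9 + 35.4 + 9.3 = 250.8
Divide by 9: 250.8 / 9 = 27.867

27.867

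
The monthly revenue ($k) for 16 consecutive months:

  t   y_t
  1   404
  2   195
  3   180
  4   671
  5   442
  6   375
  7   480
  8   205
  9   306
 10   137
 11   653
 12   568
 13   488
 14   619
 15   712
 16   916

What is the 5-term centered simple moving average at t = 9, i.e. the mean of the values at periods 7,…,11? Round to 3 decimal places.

356.200

Sum of periods 7–11: 480 + 205 + 306 + 137 + 653 = 1781
Divide by 5: 1781 / 5 = 356.200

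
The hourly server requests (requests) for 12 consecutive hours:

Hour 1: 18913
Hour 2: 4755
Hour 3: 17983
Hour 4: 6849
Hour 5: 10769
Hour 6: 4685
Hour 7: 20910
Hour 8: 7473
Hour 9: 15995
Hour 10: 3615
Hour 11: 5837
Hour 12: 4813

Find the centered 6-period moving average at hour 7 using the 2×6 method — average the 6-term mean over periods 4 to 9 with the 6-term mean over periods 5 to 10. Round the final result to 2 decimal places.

10844.00

Sum over 4–9: 6849 + 10769 + 4685 + 20910 + 7473 + 15995 = 66681
Sum over 5–10: 10769 + 4685 + 20910 + 7473 + 15995 + 3615 = 63447
CMA at t=7 = (66681 + 63447) / (2·6) = 130128 / 12 = 10844.00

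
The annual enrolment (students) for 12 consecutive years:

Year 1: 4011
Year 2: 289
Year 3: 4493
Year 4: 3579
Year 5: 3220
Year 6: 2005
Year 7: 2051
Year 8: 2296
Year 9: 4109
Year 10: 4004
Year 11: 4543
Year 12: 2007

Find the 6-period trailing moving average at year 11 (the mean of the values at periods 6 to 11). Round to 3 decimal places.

Sum of periods 6–11: 2005 + 2051 + 2296 + 4109 + 4004 + 4543 = 19008
Divide by 6: 19008 / 6 = 3168.000

3168.000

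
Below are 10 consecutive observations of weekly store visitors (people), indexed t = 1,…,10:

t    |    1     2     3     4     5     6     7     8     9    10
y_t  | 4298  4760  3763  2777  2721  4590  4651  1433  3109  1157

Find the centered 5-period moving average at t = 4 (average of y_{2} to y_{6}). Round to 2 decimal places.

3722.20

Sum of periods 2–6: 4760 + 3763 + 2777 + 2721 + 4590 = 18611
Divide by 5: 18611 / 5 = 3722.20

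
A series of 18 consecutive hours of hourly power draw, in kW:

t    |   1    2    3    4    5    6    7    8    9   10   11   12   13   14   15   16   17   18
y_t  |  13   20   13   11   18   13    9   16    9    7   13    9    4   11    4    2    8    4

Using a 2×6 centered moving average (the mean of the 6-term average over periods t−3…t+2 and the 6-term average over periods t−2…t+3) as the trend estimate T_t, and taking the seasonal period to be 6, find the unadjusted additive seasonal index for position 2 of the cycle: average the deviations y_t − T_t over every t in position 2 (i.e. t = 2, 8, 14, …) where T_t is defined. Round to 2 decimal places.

4.33

Season position 2 occurs at t = 8, 14 (where T_t is defined).
t=8: T_8 = 11.5833; y_8 − T_8 = 16 − 11.5833 = 4.4167
t=14: T_14 = 6.7500; y_14 − T_14 = 11 − 6.7500 = 4.2500
Mean deviation: (4.4167 + 4.2500) / 2 = 4.33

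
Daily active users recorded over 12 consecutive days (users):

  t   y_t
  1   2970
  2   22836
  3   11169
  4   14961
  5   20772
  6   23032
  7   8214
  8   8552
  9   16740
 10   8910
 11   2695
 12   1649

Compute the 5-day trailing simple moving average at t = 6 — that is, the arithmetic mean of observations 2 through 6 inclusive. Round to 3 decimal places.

Sum of periods 2–6: 22836 + 11169 + 14961 + 20772 + 23032 = 92770
Divide by 5: 92770 / 5 = 18554.000

18554.000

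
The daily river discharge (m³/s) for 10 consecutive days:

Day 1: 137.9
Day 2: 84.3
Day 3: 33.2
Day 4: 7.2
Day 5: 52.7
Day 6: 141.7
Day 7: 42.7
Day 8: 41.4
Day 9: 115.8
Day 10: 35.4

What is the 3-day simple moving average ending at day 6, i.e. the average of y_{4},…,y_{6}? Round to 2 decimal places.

67.20

Sum of periods 4–6: 7.2 + 52.7 + 141.7 = 201.6
Divide by 3: 201.6 / 3 = 67.20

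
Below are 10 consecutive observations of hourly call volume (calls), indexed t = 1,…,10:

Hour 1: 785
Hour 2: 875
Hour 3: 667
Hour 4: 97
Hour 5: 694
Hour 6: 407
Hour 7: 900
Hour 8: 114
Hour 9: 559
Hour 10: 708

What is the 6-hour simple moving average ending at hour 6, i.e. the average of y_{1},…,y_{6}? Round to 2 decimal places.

Sum of periods 1–6: 785 + 875 + 667 + 97 + 694 + 407 = 3525
Divide by 6: 3525 / 6 = 587.50

587.50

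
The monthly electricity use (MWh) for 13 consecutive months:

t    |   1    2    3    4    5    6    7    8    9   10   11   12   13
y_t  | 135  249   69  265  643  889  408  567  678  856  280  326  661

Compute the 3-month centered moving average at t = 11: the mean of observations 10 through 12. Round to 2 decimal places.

Sum of periods 10–12: 856 + 280 + 326 = 1462
Divide by 3: 1462 / 3 = 487.33

487.33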